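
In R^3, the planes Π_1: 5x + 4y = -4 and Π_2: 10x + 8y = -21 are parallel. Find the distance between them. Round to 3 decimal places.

1.015

Rescale Π_2 by 1/2: 5x + 4y = -21/2. Then distance = |-4 − (-21/2)| / √41 ≈ 1.015.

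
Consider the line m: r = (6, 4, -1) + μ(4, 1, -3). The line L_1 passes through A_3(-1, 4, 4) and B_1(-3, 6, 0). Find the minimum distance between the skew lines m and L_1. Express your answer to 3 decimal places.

1.485

A direction vector for L_1 is B_1 − A_3 = (-2, 2, -4).
Common perpendicular direction n = (4, 1, -3) × (-2, 2, -4) = (2, 22, 10).
With w = (-1, 4, 4) − (6, 4, -1) = (-7, 0, 5), w · n = 36.
Distance = |w · n| / |n| = |36| / √588 ≈ 1.485.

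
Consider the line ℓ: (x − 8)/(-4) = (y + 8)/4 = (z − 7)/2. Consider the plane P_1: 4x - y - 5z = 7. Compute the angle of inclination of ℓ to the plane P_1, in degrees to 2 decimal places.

ℓ has direction (-4, 4, 2) through (8, -8, 7).
sin θ = |n·v| / (|n||v|) = |-30| / (√42 · √36) = 0.77152.
θ ≈ 50.49°.

50.49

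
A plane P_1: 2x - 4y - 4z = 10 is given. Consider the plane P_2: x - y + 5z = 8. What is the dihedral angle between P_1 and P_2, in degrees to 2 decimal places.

63.32

cos θ = |n₁·n₂| / (|n₁||n₂|) = |-14| / (√36 · √27).
θ = arccos(0.44905) ≈ 63.32°.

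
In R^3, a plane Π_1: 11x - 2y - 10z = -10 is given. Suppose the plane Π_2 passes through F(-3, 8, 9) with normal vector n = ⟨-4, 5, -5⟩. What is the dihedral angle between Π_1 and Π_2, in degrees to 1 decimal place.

Π_2: n·r = n·F gives -4x + 5y - 5z = 7.
cos θ = |n₁·n₂| / (|n₁||n₂|) = |-4| / (√225 · √66).
θ = arccos(0.03282) ≈ 88.1°.

88.1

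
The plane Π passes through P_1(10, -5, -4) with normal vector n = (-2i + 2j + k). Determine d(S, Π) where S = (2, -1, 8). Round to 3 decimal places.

12.000

Π: n·r = n·P_1 gives -2x + 2y + z = -34.
n·S − d = (-2)·(2) + (2)·(-1) + (1)·(8) − (-34) = 36; |n| = √9.
Distance = |36| / √9 = 36/√9 ≈ 12.000.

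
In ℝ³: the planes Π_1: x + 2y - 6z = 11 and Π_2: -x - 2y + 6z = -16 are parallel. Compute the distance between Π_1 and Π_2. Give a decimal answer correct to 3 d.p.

0.781

Rescale Π_2 by 1/(-1): x + 2y - 6z = 16. Then distance = |11 − 16| / √41 ≈ 0.781.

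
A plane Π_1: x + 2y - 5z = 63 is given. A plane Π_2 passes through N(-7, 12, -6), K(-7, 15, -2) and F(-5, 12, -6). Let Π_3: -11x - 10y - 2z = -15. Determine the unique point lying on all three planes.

(-5, 9, -10)

NK = (0, 3, 4), NF = (2, 0, 0); a normal to Π_2 is NK × NF = (0, 8, -6).
Using N: Π_2 has equation 8y - 6z = 132.
Solving the 3×3 linear system x + 2y - 5z = 63, 8y - 6z = 132, -11x - 10y - 2z = -15 (e.g. by elimination or Cramer's rule, determinant = -384) gives (-5, 9, -10).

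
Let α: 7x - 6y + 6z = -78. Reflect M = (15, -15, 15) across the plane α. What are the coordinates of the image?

λ = (n·M − d)/|n|² = (285 − (-78))/121 = 3.
Reflection = M − 2λn = (15, -15, 15) − 6·(7, -6, 6) = (-27, 21, -21).

(-27, 21, -21)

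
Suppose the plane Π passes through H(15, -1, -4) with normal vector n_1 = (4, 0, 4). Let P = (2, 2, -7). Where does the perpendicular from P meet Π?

(10, 2, 1)

Π: n_1·r = n_1·H gives 4x + 4z = 44.
Foot = P − λn with λ = (n·P − d)/|n|² = (-20 − 44)/32 = -2.
Foot = (2, 2, -7) − (-2)·(4, 0, 4) = (10, 2, 1).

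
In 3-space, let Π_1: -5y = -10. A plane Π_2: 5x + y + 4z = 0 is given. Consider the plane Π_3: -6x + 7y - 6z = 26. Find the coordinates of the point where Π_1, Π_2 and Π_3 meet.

Solving the 3×3 linear system -5y = -10, 5x + y + 4z = 0, -6x + 7y - 6z = 26 (e.g. by elimination or Cramer's rule, determinant = -30) gives (6, 2, -8).

(6, 2, -8)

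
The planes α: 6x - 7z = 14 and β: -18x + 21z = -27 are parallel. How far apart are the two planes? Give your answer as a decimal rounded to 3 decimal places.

Rescale β by 1/(-3): 6x - 7z = 9. Then distance = |14 − 9| / √85 ≈ 0.542.

0.542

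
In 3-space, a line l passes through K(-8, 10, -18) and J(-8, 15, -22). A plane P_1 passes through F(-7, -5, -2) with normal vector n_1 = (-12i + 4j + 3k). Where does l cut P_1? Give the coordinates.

(-8, -5, -6)

A direction vector for l is J − K = (0, 5, -4).
P_1: n_1·r = n_1·F gives -12x + 4y + 3z = 58.
Substitute r = (-8, 10, -18) + t(0, 5, -4) into the plane: 82 + 8t = 58, so t = -3.
Intersection: (-8, 10, -18) + (-3)·(0, 5, -4) = (-8, -5, -6).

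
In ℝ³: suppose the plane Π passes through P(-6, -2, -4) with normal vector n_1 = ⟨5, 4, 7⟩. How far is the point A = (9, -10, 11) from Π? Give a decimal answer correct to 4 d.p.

15.6006

Π: n_1·r = n_1·P gives 5x + 4y + 7z = -66.
n·A − d = (5)·(9) + (4)·(-10) + (7)·(11) − (-66) = 148; |n| = √90.
Distance = |148| / √90 = 148/√90 ≈ 15.6006.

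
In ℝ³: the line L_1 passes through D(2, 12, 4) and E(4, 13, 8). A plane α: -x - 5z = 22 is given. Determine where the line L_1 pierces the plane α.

A direction vector for L_1 is E − D = (2, 1, 4).
Substitute r = (2, 12, 4) + t(2, 1, 4) into the plane: -22 + (-22)t = 22, so t = -2.
Intersection: (2, 12, 4) + (-2)·(2, 1, 4) = (-2, 10, -4).

(-2, 10, -4)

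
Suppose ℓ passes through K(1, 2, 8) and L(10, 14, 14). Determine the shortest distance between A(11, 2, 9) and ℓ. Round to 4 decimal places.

8.1049

A direction vector for ℓ is L − K = (9, 12, 6).
Taking (1, 2, 8) on ℓ with direction v = (9, 12, 6): w = A − (1, 2, 8) = (10, 0, 1), and w × v = (-12, -51, 120).
Distance = |w × v| / |v| = √17145 / √261 ≈ 8.1049.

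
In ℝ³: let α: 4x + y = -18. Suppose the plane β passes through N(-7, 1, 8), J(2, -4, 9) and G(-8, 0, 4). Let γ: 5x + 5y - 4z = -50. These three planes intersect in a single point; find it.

NJ = (9, -5, 1), NG = (-1, -1, -4); a normal to β is NJ × NG = (21, 35, -14).
Using N: β has equation 21x + 35y - 14z = -224.
Solving the 3×3 linear system 4x + y = -18, 21x + 35y - 14z = -224, 5x + 5y - 4z = -50 (e.g. by elimination or Cramer's rule, determinant = -266) gives (-4, -2, 5).

(-4, -2, 5)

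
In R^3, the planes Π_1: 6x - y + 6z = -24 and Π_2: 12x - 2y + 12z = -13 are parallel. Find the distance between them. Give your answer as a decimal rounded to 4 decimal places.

Rescale Π_2 by 1/2: 6x - y + 6z = -13/2. Then distance = |-24 − (-13/2)| / √73 ≈ 2.0482.

2.0482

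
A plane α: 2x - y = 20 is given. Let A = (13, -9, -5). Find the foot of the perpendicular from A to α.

(7, -6, -5)

Foot = A − λn with λ = (n·A − d)/|n|² = (35 − 20)/5 = 3.
Foot = (13, -9, -5) − 3·(2, -1, 0) = (7, -6, -5).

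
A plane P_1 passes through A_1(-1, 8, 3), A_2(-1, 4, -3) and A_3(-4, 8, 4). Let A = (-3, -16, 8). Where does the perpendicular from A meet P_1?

(-7, 2, -4)

A_1A_2 = (0, -4, -6), A_1A_3 = (-3, 0, 1); a normal to P_1 is A_1A_2 × A_1A_3 = (-4, 18, -12).
Using A_1: P_1 has equation -4x + 18y - 12z = 112.
Foot = A − λn with λ = (n·A − d)/|n|² = (-372 − 112)/484 = -1.
Foot = (-3, -16, 8) − (-1)·(-4, 18, -12) = (-7, 2, -4).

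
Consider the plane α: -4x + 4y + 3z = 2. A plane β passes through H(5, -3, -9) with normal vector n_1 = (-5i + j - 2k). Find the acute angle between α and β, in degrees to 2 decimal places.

β: n_1·r = n_1·H gives -5x + y - 2z = -10.
cos θ = |n₁·n₂| / (|n₁||n₂|) = |18| / (√41 · √30).
θ = arccos(0.51324) ≈ 59.12°.

59.12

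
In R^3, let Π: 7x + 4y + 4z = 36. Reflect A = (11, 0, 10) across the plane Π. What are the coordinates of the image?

(-3, -8, 2)

λ = (n·A − d)/|n|² = (117 − 36)/81 = 1.
Reflection = A − 2λn = (11, 0, 10) − 2·(7, 4, 4) = (-3, -8, 2).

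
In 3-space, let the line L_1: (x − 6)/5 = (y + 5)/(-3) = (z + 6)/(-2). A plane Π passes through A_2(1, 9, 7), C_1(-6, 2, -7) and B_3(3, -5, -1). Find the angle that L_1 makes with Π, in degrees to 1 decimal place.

L_1 has direction (5, -3, -2) through (6, -5, -6).
A_2C_1 = (-7, -7, -14), A_2B_3 = (2, -14, -8); a normal to Π is A_2C_1 × A_2B_3 = (-140, -84, 112).
Using A_2: Π has equation -140x - 84y + 112z = -112.
sin θ = |n·v| / (|n||v|) = |-672| / (√39200 · √38) = 0.55060.
θ ≈ 33.4°.

33.4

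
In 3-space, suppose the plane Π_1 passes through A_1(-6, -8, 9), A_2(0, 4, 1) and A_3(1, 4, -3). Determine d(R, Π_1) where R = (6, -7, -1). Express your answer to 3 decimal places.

8.462

A_1A_2 = (6, 12, -8), A_1A_3 = (7, 12, -12); a normal to Π_1 is A_1A_2 × A_1A_3 = (-48, 16, -12).
Using A_1: Π_1 has equation -48x + 16y - 12z = 52.
n·R − d = (-48)·(6) + (16)·(-7) + (-12)·(-1) − 52 = -440; |n| = √2704.
Distance = |-440| / √2704 = 440/√2704 ≈ 8.462.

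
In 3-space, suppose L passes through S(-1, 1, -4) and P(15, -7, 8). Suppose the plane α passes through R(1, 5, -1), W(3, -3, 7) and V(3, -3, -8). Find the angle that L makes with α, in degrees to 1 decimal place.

A direction vector for L is P − S = (16, -8, 12).
RW = (2, -8, 8), RV = (2, -8, -7); a normal to α is RW × RV = (120, 30, 0).
Using R: α has equation 120x + 30y = 270.
sin θ = |n·v| / (|n||v|) = |1680| / (√15300 · √464) = 0.63053.
θ ≈ 39.1°.

39.1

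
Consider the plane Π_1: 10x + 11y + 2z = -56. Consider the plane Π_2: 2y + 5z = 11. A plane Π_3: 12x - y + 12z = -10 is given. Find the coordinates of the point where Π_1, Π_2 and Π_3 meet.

Solving the 3×3 linear system 10x + 11y + 2z = -56, 2y + 5z = 11, 12x - y + 12z = -10 (e.g. by elimination or Cramer's rule, determinant = 902) gives (-4, -2, 3).

(-4, -2, 3)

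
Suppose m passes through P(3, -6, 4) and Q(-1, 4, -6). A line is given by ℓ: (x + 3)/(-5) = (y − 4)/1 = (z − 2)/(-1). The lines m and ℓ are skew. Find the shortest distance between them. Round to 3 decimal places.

A direction vector for m is Q − P = (-4, 10, -10).
ℓ has direction (-5, 1, -1) through (-3, 4, 2).
Common perpendicular direction n = (-4, 10, -10) × (-5, 1, -1) = (0, 46, 46).
With w = (-3, 4, 2) − (3, -6, 4) = (-6, 10, -2), w · n = 368.
Distance = |w · n| / |n| = |368| / √4232 ≈ 5.657.

5.657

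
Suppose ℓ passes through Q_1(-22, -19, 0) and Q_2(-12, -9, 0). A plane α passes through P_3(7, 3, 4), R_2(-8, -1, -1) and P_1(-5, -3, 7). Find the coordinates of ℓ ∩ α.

A direction vector for ℓ is Q_2 − Q_1 = (10, 10, 0).
P_3R_2 = (-15, -4, -5), P_3P_1 = (-12, -6, 3); a normal to α is P_3R_2 × P_3P_1 = (-42, 105, 42).
Using P_3: α has equation -42x + 105y + 42z = 189.
Substitute r = (-22, -19, 0) + t(10, 10, 0) into the plane: -1071 + 630t = 189, so t = 2.
Intersection: (-22, -19, 0) + 2·(10, 10, 0) = (-2, 1, 0).

(-2, 1, 0)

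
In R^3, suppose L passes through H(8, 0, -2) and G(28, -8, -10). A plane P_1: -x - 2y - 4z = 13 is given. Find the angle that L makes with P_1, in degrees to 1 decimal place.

15.4

A direction vector for L is G − H = (20, -8, -8).
sin θ = |n·v| / (|n||v|) = |28| / (√21 · √528) = 0.26591.
θ ≈ 15.4°.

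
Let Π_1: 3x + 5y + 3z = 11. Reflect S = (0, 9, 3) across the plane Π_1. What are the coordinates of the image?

(-6, -1, -3)

λ = (n·S − d)/|n|² = (54 − 11)/43 = 1.
Reflection = S − 2λn = (0, 9, 3) − 2·(3, 5, 3) = (-6, -1, -3).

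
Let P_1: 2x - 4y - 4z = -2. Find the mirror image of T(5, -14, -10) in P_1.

(-7, 10, 14)

λ = (n·T − d)/|n|² = (106 − (-2))/36 = 3.
Reflection = T − 2λn = (5, -14, -10) − 6·(2, -4, -4) = (-7, 10, 14).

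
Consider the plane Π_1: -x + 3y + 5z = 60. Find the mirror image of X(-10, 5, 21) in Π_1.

(-6, -7, 1)

λ = (n·X − d)/|n|² = (130 − 60)/35 = 2.
Reflection = X − 2λn = (-10, 5, 21) − 4·(-1, 3, 5) = (-6, -7, 1).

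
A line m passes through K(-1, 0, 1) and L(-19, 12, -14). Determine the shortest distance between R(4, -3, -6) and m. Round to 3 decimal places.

A direction vector for m is L − K = (-18, 12, -15).
Taking (-1, 0, 1) on m with direction v = (-18, 12, -15): w = R − (-1, 0, 1) = (5, -3, -7), and w × v = (129, 201, 6).
Distance = |w × v| / |v| = √57078 / √693 ≈ 9.075.

9.075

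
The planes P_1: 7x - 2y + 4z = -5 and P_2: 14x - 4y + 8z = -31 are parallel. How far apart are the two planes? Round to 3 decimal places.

1.264

Rescale P_2 by 1/2: 7x - 2y + 4z = -31/2. Then distance = |-5 − (-31/2)| / √69 ≈ 1.264.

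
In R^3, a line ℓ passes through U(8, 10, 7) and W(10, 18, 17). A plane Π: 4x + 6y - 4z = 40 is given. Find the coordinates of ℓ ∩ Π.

(5, -2, -8)

A direction vector for ℓ is W − U = (2, 8, 10).
Substitute r = (8, 10, 7) + t(2, 8, 10) into the plane: 64 + 16t = 40, so t = -3/2.
Intersection: (8, 10, 7) + (-3/2)·(2, 8, 10) = (5, -2, -8).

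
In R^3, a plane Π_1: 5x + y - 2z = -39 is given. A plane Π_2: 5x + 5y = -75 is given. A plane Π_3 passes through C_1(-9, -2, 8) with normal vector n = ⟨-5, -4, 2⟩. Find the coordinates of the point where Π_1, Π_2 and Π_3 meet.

Π_3: n·r = n·C_1 gives -5x - 4y + 2z = 69.
Solving the 3×3 linear system 5x + y - 2z = -39, 5x + 5y = -75, -5x - 4y + 2z = 69 (e.g. by elimination or Cramer's rule, determinant = 30) gives (-5, -10, 2).

(-5, -10, 2)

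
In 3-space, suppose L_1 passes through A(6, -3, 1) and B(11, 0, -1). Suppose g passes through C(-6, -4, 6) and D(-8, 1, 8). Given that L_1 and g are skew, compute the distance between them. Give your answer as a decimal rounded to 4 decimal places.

0.8758

A direction vector for L_1 is B − A = (5, 3, -2).
A direction vector for g is D − C = (-2, 5, 2).
Common perpendicular direction n = (5, 3, -2) × (-2, 5, 2) = (16, -6, 31).
With w = (-6, -4, 6) − (6, -3, 1) = (-12, -1, 5), w · n = -31.
Distance = |w · n| / |n| = |-31| / √1253 ≈ 0.8758.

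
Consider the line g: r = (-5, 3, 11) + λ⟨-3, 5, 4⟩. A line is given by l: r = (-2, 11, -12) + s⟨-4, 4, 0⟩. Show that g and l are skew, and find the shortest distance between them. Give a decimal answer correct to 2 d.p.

Common perpendicular direction n = (-3, 5, 4) × (-4, 4, 0) = (-16, -16, 8).
With w = (-2, 11, -12) − (-5, 3, 11) = (3, 8, -23), w · n = -360.
Since n ≠ 0 the lines are not parallel, and w · n = -360 ≠ 0 so they do not intersect; hence they are skew.
Distance = |w · n| / |n| = |-360| / √576 ≈ 15.00.

15.00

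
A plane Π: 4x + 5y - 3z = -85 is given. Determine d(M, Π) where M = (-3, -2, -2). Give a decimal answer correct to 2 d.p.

n·M − d = (4)·(-3) + (5)·(-2) + (-3)·(-2) − (-85) = 69; |n| = √50.
Distance = |69| / √50 = 69/√50 ≈ 9.76.

9.76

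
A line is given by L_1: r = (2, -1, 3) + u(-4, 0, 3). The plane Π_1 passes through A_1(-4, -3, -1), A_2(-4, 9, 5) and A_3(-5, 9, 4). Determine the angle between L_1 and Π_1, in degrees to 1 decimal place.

69.0

A_1A_2 = (0, 12, 6), A_1A_3 = (-1, 12, 5); a normal to Π_1 is A_1A_2 × A_1A_3 = (-12, -6, 12).
Using A_1: Π_1 has equation -12x - 6y + 12z = 54.
sin θ = |n·v| / (|n||v|) = |84| / (√324 · √25) = 0.93333.
θ ≈ 69.0°.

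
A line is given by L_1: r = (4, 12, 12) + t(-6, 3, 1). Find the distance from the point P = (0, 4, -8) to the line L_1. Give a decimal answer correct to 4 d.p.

Taking (4, 12, 12) on L_1 with direction v = (-6, 3, 1): w = P − (4, 12, 12) = (-4, -8, -20), and w × v = (52, 124, -60).
Distance = |w × v| / |v| = √21680 / √46 ≈ 21.7095.

21.7095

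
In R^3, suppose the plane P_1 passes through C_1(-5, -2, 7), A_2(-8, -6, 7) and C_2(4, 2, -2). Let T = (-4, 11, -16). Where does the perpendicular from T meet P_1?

(8, 2, -8)

C_1A_2 = (-3, -4, 0), C_1C_2 = (9, 4, -9); a normal to P_1 is C_1A_2 × C_1C_2 = (36, -27, 24).
Using C_1: P_1 has equation 36x - 27y + 24z = 42.
Foot = T − λn with λ = (n·T − d)/|n|² = (-825 − 42)/2601 = -1/3.
Foot = (-4, 11, -16) − (-1/3)·(36, -27, 24) = (8, 2, -8).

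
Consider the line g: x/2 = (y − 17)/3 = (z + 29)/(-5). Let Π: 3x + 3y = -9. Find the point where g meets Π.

g has direction (2, 3, -5) through (0, 17, -29).
Substitute r = (0, 17, -29) + t(2, 3, -5) into the plane: 51 + 15t = -9, so t = -4.
Intersection: (0, 17, -29) + (-4)·(2, 3, -5) = (-8, 5, -9).

(-8, 5, -9)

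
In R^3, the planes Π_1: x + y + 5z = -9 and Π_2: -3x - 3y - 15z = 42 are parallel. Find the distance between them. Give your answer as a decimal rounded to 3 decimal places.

Rescale Π_2 by 1/(-3): x + y + 5z = -14. Then distance = |-9 − (-14)| / √27 ≈ 0.962.

0.962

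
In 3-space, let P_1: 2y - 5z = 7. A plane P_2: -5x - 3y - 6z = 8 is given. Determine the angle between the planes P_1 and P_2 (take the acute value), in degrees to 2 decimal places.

cos θ = |n₁·n₂| / (|n₁||n₂|) = |24| / (√29 · √70).
θ = arccos(0.53268) ≈ 57.81°.

57.81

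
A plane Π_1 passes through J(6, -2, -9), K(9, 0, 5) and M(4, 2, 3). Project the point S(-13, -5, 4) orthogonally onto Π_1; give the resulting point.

(-7, 7, 1)

JK = (3, 2, 14), JM = (-2, 4, 12); a normal to Π_1 is JK × JM = (-32, -64, 16).
Using J: Π_1 has equation -32x - 64y + 16z = -208.
Foot = S − λn with λ = (n·S − d)/|n|² = (800 − (-208))/5376 = 3/16.
Foot = (-13, -5, 4) − (3/16)·(-32, -64, 16) = (-7, 7, 1).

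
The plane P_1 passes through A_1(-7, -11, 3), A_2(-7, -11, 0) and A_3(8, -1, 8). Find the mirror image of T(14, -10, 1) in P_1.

A_1A_2 = (0, 0, -3), A_1A_3 = (15, 10, 5); a normal to P_1 is A_1A_2 × A_1A_3 = (30, -45, 0).
Using A_1: P_1 has equation 30x - 45y = 285.
λ = (n·T − d)/|n|² = (870 − 285)/2925 = 1/5.
Reflection = T − 2λn = (14, -10, 1) − (2/5)·(30, -45, 0) = (2, 8, 1).

(2, 8, 1)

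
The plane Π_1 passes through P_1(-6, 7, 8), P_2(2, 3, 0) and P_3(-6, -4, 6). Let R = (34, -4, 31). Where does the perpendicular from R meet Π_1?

(4, 2, -2)

P_1P_2 = (8, -4, -8), P_1P_3 = (0, -11, -2); a normal to Π_1 is P_1P_2 × P_1P_3 = (-80, 16, -88).
Using P_1: Π_1 has equation -80x + 16y - 88z = -112.
Foot = R − λn with λ = (n·R − d)/|n|² = (-5512 − (-112))/14400 = -3/8.
Foot = (34, -4, 31) − (-3/8)·(-80, 16, -88) = (4, 2, -2).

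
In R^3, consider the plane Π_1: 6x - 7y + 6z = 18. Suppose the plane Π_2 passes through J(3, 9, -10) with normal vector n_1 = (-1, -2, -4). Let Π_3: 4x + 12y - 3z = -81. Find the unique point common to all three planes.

(-3, -6, -1)

Π_2: n_1·r = n_1·J gives -x - 2y - 4z = 19.
Solving the 3×3 linear system 6x - 7y + 6z = 18, -x - 2y - 4z = 19, 4x + 12y - 3z = -81 (e.g. by elimination or Cramer's rule, determinant = 433) gives (-3, -6, -1).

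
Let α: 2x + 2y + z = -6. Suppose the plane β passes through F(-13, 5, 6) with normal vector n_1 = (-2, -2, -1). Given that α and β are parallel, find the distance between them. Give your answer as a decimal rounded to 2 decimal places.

1.33

β: n_1·r = n_1·F gives -2x - 2y - z = 10.
Rescale β by 1/(-1): 2x + 2y + z = -10. Then distance = |-6 − (-10)| / √9 ≈ 1.33.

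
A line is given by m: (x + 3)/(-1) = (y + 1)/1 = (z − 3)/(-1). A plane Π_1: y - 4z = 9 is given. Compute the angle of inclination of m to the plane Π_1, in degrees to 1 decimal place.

m has direction (-1, 1, -1) through (-3, -1, 3).
sin θ = |n·v| / (|n||v|) = |5| / (√17 · √3) = 0.70014.
θ ≈ 44.4°.

44.4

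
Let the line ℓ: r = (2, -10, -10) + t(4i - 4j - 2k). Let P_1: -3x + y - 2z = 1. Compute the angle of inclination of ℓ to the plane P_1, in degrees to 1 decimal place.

32.3

sin θ = |n·v| / (|n||v|) = |-12| / (√14 · √36) = 0.53452.
θ ≈ 32.3°.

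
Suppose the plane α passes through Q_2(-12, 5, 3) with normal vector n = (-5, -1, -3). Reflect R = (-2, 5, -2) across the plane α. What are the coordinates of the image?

α: n·r = n·Q_2 gives -5x - y - 3z = 46.
λ = (n·R − d)/|n|² = (11 − 46)/35 = -1.
Reflection = R − 2λn = (-2, 5, -2) − (-2)·(-5, -1, -3) = (-12, 3, -8).

(-12, 3, -8)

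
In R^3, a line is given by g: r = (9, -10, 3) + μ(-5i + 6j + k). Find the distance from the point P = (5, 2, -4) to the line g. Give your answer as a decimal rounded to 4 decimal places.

Taking (9, -10, 3) on g with direction v = (-5, 6, 1): w = P − (9, -10, 3) = (-4, 12, -7), and w × v = (54, 39, 36).
Distance = |w × v| / |v| = √5733 / √62 ≈ 9.6160.

9.6160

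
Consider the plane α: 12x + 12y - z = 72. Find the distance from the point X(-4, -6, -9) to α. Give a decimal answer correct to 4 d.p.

10.7647

n·X − d = (12)·(-4) + (12)·(-6) + (-1)·(-9) − 72 = -183; |n| = √289.
Distance = |-183| / √289 = 183/√289 ≈ 10.7647.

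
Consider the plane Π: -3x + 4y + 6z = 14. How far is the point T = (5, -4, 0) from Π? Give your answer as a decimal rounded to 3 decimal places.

n·T − d = (-3)·(5) + (4)·(-4) + (6)·(0) − 14 = -45; |n| = √61.
Distance = |-45| / √61 = 45/√61 ≈ 5.762.

5.762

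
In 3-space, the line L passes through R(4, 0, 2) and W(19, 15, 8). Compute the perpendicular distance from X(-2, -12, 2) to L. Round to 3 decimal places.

5.477

A direction vector for L is W − R = (15, 15, 6).
Taking (4, 0, 2) on L with direction v = (15, 15, 6): w = X − (4, 0, 2) = (-6, -12, 0), and w × v = (-72, 36, 90).
Distance = |w × v| / |v| = √14580 / √486 ≈ 5.477.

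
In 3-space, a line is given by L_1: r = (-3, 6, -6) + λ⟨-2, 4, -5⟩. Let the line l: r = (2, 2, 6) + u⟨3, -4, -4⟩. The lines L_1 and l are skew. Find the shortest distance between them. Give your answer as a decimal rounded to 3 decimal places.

3.170

Common perpendicular direction n = (-2, 4, -5) × (3, -4, -4) = (-36, -23, -4).
With w = (2, 2, 6) − (-3, 6, -6) = (5, -4, 12), w · n = -136.
Distance = |w · n| / |n| = |-136| / √1841 ≈ 3.170.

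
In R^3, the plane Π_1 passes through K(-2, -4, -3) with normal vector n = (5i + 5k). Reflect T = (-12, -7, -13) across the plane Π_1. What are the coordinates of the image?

(8, -7, 7)

Π_1: n·r = n·K gives 5x + 5z = -25.
λ = (n·T − d)/|n|² = (-125 − (-25))/50 = -2.
Reflection = T − 2λn = (-12, -7, -13) − (-4)·(5, 0, 5) = (8, -7, 7).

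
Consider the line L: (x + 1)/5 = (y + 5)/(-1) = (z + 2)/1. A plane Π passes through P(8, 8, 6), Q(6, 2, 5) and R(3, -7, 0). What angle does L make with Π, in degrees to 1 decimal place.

L has direction (5, -1, 1) through (-1, -5, -2).
PQ = (-2, -6, -1), PR = (-5, -15, -6); a normal to Π is PQ × PR = (21, -7, 0).
Using P: Π has equation 21x - 7y = 112.
sin θ = |n·v| / (|n||v|) = |112| / (√490 · √27) = 0.97373.
θ ≈ 76.8°.

76.8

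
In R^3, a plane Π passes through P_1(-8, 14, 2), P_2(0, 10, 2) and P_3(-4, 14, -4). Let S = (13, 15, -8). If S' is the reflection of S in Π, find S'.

P_1P_2 = (8, -4, 0), P_1P_3 = (4, 0, -6); a normal to Π is P_1P_2 × P_1P_3 = (24, 48, 16).
Using P_1: Π has equation 24x + 48y + 16z = 512.
λ = (n·S − d)/|n|² = (904 − 512)/3136 = 1/8.
Reflection = S − 2λn = (13, 15, -8) − (1/4)·(24, 48, 16) = (7, 3, -12).

(7, 3, -12)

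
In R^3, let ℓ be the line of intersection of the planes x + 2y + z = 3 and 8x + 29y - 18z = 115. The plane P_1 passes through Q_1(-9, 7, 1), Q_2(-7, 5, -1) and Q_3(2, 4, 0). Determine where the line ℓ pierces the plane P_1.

(-1, 3, -2)

Direction of ℓ: (1, 2, 1) × (8, 29, -18) = (-65, 26, 13).
A point on ℓ: solving the two plane equations with x = -16 gives (-16, 9, 1).
Q_1Q_2 = (2, -2, -2), Q_1Q_3 = (11, -3, -1); a normal to P_1 is Q_1Q_2 × Q_1Q_3 = (-4, -20, 16).
Using Q_1: P_1 has equation -4x - 20y + 16z = -88.
Substitute r = (-16, 9, 1) + t(-65, 26, 13) into the plane: -100 + (-52)t = -88, so t = -3/13.
Intersection: (-16, 9, 1) + (-3/13)·(-65, 26, 13) = (-1, 3, -2).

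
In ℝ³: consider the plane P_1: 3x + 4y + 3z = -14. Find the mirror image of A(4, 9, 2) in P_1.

(-8, -7, -10)

λ = (n·A − d)/|n|² = (54 − (-14))/34 = 2.
Reflection = A − 2λn = (4, 9, 2) − 4·(3, 4, 3) = (-8, -7, -10).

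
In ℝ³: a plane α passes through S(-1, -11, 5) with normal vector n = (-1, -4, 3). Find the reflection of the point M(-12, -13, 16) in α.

(-8, 3, 4)

α: n·r = n·S gives -x - 4y + 3z = 60.
λ = (n·M − d)/|n|² = (112 − 60)/26 = 2.
Reflection = M − 2λn = (-12, -13, 16) − 4·(-1, -4, 3) = (-8, 3, 4).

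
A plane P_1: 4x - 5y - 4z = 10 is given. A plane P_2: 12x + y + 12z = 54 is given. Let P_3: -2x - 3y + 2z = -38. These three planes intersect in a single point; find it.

(7, 6, -3)

Solving the 3×3 linear system 4x - 5y - 4z = 10, 12x + y + 12z = 54, -2x - 3y + 2z = -38 (e.g. by elimination or Cramer's rule, determinant = 528) gives (7, 6, -3).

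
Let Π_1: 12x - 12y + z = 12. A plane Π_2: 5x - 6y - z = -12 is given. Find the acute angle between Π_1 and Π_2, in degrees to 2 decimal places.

cos θ = |n₁·n₂| / (|n₁||n₂|) = |131| / (√289 · √62).
θ = arccos(0.97865) ≈ 11.86°.

11.86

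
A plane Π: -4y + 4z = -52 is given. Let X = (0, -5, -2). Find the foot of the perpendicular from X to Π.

(0, 3, -10)

Foot = X − λn with λ = (n·X − d)/|n|² = (12 − (-52))/32 = 2.
Foot = (0, -5, -2) − 2·(0, -4, 4) = (0, 3, -10).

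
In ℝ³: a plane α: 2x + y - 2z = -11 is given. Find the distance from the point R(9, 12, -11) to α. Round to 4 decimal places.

21.0000

n·R − d = (2)·(9) + (1)·(12) + (-2)·(-11) − (-11) = 63; |n| = √9.
Distance = |63| / √9 = 63/√9 ≈ 21.0000.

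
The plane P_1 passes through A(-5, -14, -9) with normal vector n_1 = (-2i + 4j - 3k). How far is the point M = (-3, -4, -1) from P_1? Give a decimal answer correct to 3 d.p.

P_1: n_1·r = n_1·A gives -2x + 4y - 3z = -19.
n·M − d = (-2)·(-3) + (4)·(-4) + (-3)·(-1) − (-19) = 12; |n| = √29.
Distance = |12| / √29 = 12/√29 ≈ 2.228.

2.228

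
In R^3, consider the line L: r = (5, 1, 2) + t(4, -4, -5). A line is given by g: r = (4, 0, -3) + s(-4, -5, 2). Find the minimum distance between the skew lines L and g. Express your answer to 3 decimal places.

Common perpendicular direction n = (4, -4, -5) × (-4, -5, 2) = (-33, 12, -36).
With w = (4, 0, -3) − (5, 1, 2) = (-1, -1, -5), w · n = 201.
Distance = |w · n| / |n| = |201| / √2529 ≈ 3.997.

3.997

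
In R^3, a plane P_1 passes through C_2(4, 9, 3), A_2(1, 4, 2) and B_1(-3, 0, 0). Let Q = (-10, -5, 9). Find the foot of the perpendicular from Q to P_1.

(-4, -7, 1)

C_2A_2 = (-3, -5, -1), C_2B_1 = (-7, -9, -3); a normal to P_1 is C_2A_2 × C_2B_1 = (6, -2, -8).
Using C_2: P_1 has equation 6x - 2y - 8z = -18.
Foot = Q − λn with λ = (n·Q − d)/|n|² = (-122 − (-18))/104 = -1.
Foot = (-10, -5, 9) − (-1)·(6, -2, -8) = (-4, -7, 1).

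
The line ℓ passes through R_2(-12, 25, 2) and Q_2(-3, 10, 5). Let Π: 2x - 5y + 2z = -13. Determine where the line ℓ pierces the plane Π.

A direction vector for ℓ is Q_2 − R_2 = (9, -15, 3).
Substitute r = (-12, 25, 2) + t(9, -15, 3) into the plane: -145 + 99t = -13, so t = 4/3.
Intersection: (-12, 25, 2) + (4/3)·(9, -15, 3) = (0, 5, 6).

(0, 5, 6)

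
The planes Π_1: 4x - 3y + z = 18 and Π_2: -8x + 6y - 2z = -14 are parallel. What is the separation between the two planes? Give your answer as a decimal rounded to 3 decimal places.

Rescale Π_2 by 1/(-2): 4x - 3y + z = 7. Then distance = |18 − 7| / √26 ≈ 2.157.

2.157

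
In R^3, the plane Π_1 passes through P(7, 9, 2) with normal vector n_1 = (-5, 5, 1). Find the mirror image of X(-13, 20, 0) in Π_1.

Π_1: n_1·r = n_1·P gives -5x + 5y + z = 12.
λ = (n·X − d)/|n|² = (165 − 12)/51 = 3.
Reflection = X − 2λn = (-13, 20, 0) − 6·(-5, 5, 1) = (17, -10, -6).

(17, -10, -6)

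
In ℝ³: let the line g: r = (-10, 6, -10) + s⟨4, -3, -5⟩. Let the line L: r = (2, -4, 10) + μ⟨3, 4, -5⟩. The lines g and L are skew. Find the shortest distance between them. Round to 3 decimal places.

Common perpendicular direction n = (4, -3, -5) × (3, 4, -5) = (35, 5, 25).
With w = (2, -4, 10) − (-10, 6, -10) = (12, -10, 20), w · n = 870.
Distance = |w · n| / |n| = |870| / √1875 ≈ 20.092.

20.092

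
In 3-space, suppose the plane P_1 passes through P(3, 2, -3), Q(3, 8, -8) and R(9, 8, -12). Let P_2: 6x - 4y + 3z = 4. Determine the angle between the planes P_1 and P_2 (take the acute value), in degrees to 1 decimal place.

71.3

PQ = (0, 6, -5), PR = (6, 6, -9); a normal to P_1 is PQ × PR = (-24, -30, -36).
Using P: P_1 has equation -24x - 30y - 36z = -24.
cos θ = |n₁·n₂| / (|n₁||n₂|) = |-132| / (√2772 · √61).
θ = arccos(0.32101) ≈ 71.3°.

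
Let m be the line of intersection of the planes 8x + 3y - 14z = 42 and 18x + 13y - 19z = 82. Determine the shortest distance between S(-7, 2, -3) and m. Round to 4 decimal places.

5.0794

Direction of m: (8, 3, -14) × (18, 13, -19) = (125, -100, 50).
A point on m: solving the two plane equations with x = -4 gives (-4, 6, -4).
Taking (-4, 6, -4) on m with direction v = (125, -100, 50): w = S − (-4, 6, -4) = (-3, -4, 1), and w × v = (-100, 275, 800).
Distance = |w × v| / |v| = √725625 / √28125 ≈ 5.0794.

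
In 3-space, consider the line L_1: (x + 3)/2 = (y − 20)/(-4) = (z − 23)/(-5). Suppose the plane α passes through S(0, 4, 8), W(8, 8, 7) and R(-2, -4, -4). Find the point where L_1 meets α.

(5, 4, 3)

L_1 has direction (2, -4, -5) through (-3, 20, 23).
SW = (8, 4, -1), SR = (-2, -8, -12); a normal to α is SW × SR = (-56, 98, -56).
Using S: α has equation -56x + 98y - 56z = -56.
Substitute r = (-3, 20, 23) + t(2, -4, -5) into the plane: 840 + (-224)t = -56, so t = 4.
Intersection: (-3, 20, 23) + 4·(2, -4, -5) = (5, 4, 3).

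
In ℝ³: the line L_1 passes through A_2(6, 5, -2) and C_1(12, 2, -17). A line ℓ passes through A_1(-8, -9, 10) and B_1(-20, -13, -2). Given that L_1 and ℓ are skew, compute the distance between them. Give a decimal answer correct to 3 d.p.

15.037

A direction vector for L_1 is C_1 − A_2 = (6, -3, -15).
A direction vector for ℓ is B_1 − A_1 = (-12, -4, -12).
Common perpendicular direction n = (6, -3, -15) × (-12, -4, -12) = (-24, 252, -60).
With w = (-8, -9, 10) − (6, 5, -2) = (-14, -14, 12), w · n = -3912.
Distance = |w · n| / |n| = |-3912| / √67680 ≈ 15.037.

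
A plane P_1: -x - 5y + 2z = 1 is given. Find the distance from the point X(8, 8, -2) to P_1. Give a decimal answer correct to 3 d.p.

9.676

n·X − d = (-1)·(8) + (-5)·(8) + (2)·(-2) − 1 = -53; |n| = √30.
Distance = |-53| / √30 = 53/√30 ≈ 9.676.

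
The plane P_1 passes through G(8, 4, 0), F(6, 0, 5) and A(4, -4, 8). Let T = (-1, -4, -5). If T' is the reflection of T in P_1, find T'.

(7, -8, -5)

GF = (-2, -4, 5), GA = (-4, -8, 8); a normal to P_1 is GF × GA = (8, -4, 0).
Using G: P_1 has equation 8x - 4y = 48.
λ = (n·T − d)/|n|² = (8 − 48)/80 = -1/2.
Reflection = T − 2λn = (-1, -4, -5) − (-1)·(8, -4, 0) = (7, -8, -5).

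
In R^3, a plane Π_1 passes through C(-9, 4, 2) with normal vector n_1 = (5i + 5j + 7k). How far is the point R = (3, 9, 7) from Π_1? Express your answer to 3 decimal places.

12.060

Π_1: n_1·r = n_1·C gives 5x + 5y + 7z = -11.
n·R − d = (5)·(3) + (5)·(9) + (7)·(7) − (-11) = 120; |n| = √99.
Distance = |120| / √99 = 120/√99 ≈ 12.060.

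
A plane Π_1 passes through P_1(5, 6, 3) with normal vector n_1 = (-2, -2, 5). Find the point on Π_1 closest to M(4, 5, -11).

Π_1: n_1·r = n_1·P_1 gives -2x - 2y + 5z = -7.
Foot = M − λn with λ = (n·M − d)/|n|² = (-73 − (-7))/33 = -2.
Foot = (4, 5, -11) − (-2)·(-2, -2, 5) = (0, 1, -1).

(0, 1, -1)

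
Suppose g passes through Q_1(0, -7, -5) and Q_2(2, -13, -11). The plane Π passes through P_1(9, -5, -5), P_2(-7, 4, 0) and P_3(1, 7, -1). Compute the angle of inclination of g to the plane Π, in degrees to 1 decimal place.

29.1

A direction vector for g is Q_2 − Q_1 = (2, -6, -6).
P_1P_2 = (-16, 9, 5), P_1P_3 = (-8, 12, 4); a normal to Π is P_1P_2 × P_1P_3 = (-24, 24, -120).
Using P_1: Π has equation -24x + 24y - 120z = 264.
sin θ = |n·v| / (|n||v|) = |528| / (√15552 · √76) = 0.48566.
θ ≈ 29.1°.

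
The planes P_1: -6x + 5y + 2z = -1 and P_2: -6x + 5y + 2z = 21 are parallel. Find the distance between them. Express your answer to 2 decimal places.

Same normal n = (-6, 5, 2) with |n| = √65; distance = |-1 − 21| / |n| = 22/√65 ≈ 2.73.

2.73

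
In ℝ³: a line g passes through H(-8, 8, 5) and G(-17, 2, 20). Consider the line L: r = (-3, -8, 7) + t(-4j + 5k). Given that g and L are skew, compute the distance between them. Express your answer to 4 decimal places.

A direction vector for g is G − H = (-9, -6, 15).
Common perpendicular direction n = (-9, -6, 15) × (0, -4, 5) = (30, 45, 36).
With w = (-3, -8, 7) − (-8, 8, 5) = (5, -16, 2), w · n = -498.
Distance = |w · n| / |n| = |-498| / √4221 ≈ 7.6652.

7.6652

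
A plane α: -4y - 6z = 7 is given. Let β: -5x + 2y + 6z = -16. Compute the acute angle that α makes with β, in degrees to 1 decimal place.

40.8

cos θ = |n₁·n₂| / (|n₁||n₂|) = |-44| / (√52 · √65).
θ = arccos(0.75682) ≈ 40.8°.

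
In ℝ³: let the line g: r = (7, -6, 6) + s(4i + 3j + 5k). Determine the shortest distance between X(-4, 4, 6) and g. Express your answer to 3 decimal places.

Taking (7, -6, 6) on g with direction v = (4, 3, 5): w = X − (7, -6, 6) = (-11, 10, 0), and w × v = (50, 55, -73).
Distance = |w × v| / |v| = √10854 / √50 ≈ 14.734.

14.734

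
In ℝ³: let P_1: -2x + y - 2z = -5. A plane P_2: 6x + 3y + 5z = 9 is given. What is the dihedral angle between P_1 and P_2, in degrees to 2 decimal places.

cos θ = |n₁·n₂| / (|n₁||n₂|) = |-19| / (√9 · √70).
θ = arccos(0.75698) ≈ 40.80°.

40.80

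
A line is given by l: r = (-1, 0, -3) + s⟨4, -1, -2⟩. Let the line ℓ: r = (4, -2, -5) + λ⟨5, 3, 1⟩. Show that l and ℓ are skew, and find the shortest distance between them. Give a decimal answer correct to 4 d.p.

Common perpendicular direction n = (4, -1, -2) × (5, 3, 1) = (5, -14, 17).
With w = (4, -2, -5) − (-1, 0, -3) = (5, -2, -2), w · n = 19.
Since n ≠ 0 the lines are not parallel, and w · n = 19 ≠ 0 so they do not intersect; hence they are skew.
Distance = |w · n| / |n| = |19| / √510 ≈ 0.8413.

0.8413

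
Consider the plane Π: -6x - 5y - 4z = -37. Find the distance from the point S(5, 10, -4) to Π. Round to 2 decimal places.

3.08

n·S − d = (-6)·(5) + (-5)·(10) + (-4)·(-4) − (-37) = -27; |n| = √77.
Distance = |-27| / √77 = 27/√77 ≈ 3.08.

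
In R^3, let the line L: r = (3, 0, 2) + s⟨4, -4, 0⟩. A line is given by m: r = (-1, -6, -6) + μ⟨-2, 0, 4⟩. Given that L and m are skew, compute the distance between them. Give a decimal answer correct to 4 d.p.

Common perpendicular direction n = (4, -4, 0) × (-2, 0, 4) = (-16, -16, -8).
With w = (-1, -6, -6) − (3, 0, 2) = (-4, -6, -8), w · n = 224.
Distance = |w · n| / |n| = |224| / √576 ≈ 9.3333.

9.3333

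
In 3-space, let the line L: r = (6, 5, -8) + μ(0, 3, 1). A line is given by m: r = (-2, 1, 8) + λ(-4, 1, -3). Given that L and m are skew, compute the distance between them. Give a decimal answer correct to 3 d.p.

17.861

Common perpendicular direction n = (0, 3, 1) × (-4, 1, -3) = (-10, -4, 12).
With w = (-2, 1, 8) − (6, 5, -8) = (-8, -4, 16), w · n = 288.
Distance = |w · n| / |n| = |288| / √260 ≈ 17.861.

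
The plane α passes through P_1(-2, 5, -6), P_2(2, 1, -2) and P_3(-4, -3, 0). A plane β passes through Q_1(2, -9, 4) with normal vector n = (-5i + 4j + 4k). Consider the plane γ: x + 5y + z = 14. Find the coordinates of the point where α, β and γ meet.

(6, 2, -2)

P_1P_2 = (4, -4, 4), P_1P_3 = (-2, -8, 6); a normal to α is P_1P_2 × P_1P_3 = (8, -32, -40).
Using P_1: α has equation 8x - 32y - 40z = 64.
β: n·r = n·Q_1 gives -5x + 4y + 4z = -30.
Solving the 3×3 linear system 8x - 32y - 40z = 64, -5x + 4y + 4z = -30, x + 5y + z = 14 (e.g. by elimination or Cramer's rule, determinant = 744) gives (6, 2, -2).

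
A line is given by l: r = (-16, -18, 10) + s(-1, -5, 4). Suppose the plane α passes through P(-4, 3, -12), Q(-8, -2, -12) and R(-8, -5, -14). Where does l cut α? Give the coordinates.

(-12, 2, -6)

PQ = (-4, -5, 0), PR = (-4, -8, -2); a normal to α is PQ × PR = (10, -8, 12).
Using P: α has equation 10x - 8y + 12z = -208.
Substitute r = (-16, -18, 10) + t(-1, -5, 4) into the plane: 104 + 78t = -208, so t = -4.
Intersection: (-16, -18, 10) + (-4)·(-1, -5, 4) = (-12, 2, -6).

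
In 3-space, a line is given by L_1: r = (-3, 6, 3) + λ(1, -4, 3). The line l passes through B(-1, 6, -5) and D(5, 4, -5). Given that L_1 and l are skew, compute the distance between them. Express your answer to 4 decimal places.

A direction vector for l is D − B = (6, -2, 0).
Common perpendicular direction n = (1, -4, 3) × (6, -2, 0) = (6, 18, 22).
With w = (-1, 6, -5) − (-3, 6, 3) = (2, 0, -8), w · n = -164.
Distance = |w · n| / |n| = |-164| / √844 ≈ 5.6451.

5.6451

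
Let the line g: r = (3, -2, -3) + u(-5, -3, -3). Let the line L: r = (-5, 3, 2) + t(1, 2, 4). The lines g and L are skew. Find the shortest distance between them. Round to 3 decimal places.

5.067

Common perpendicular direction n = (-5, -3, -3) × (1, 2, 4) = (-6, 17, -7).
With w = (-5, 3, 2) − (3, -2, -3) = (-8, 5, 5), w · n = 98.
Distance = |w · n| / |n| = |98| / √374 ≈ 5.067.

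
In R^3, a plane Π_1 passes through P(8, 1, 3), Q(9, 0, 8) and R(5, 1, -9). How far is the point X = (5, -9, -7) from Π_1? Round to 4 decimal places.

PQ = (1, -1, 5), PR = (-3, 0, -12); a normal to Π_1 is PQ × PR = (12, -3, -3).
Using P: Π_1 has equation 12x - 3y - 3z = 84.
n·X − d = (12)·(5) + (-3)·(-9) + (-3)·(-7) − 84 = 24; |n| = √162.
Distance = |24| / √162 = 24/√162 ≈ 1.8856.

1.8856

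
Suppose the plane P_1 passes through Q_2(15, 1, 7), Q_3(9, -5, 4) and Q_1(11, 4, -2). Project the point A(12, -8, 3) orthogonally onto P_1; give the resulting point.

(9, -6, 5)

Q_2Q_3 = (-6, -6, -3), Q_2Q_1 = (-4, 3, -9); a normal to P_1 is Q_2Q_3 × Q_2Q_1 = (63, -42, -42).
Using Q_2: P_1 has equation 63x - 42y - 42z = 609.
Foot = A − λn with λ = (n·A − d)/|n|² = (966 − 609)/7497 = 1/21.
Foot = (12, -8, 3) − (1/21)·(63, -42, -42) = (9, -6, 5).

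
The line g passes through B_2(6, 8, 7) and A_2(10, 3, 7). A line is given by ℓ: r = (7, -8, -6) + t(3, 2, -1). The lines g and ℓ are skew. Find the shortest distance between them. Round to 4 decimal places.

14.9950

A direction vector for g is A_2 − B_2 = (4, -5, 0).
Common perpendicular direction n = (4, -5, 0) × (3, 2, -1) = (5, 4, 23).
With w = (7, -8, -6) − (6, 8, 7) = (1, -16, -13), w · n = -358.
Distance = |w · n| / |n| = |-358| / √570 ≈ 14.9950.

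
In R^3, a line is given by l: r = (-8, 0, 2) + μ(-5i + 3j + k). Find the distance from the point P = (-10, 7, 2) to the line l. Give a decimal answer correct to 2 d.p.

5.05

Taking (-8, 0, 2) on l with direction v = (-5, 3, 1): w = P − (-8, 0, 2) = (-2, 7, 0), and w × v = (7, 2, 29).
Distance = |w × v| / |v| = √894 / √35 ≈ 5.05.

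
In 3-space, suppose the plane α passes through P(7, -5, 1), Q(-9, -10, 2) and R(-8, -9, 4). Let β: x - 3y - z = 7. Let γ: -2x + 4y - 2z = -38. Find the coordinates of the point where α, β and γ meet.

(3, -4, 8)

PQ = (-16, -5, 1), PR = (-15, -4, 3); a normal to α is PQ × PR = (-11, 33, -11).
Using P: α has equation -11x + 33y - 11z = -253.
Solving the 3×3 linear system -11x + 33y - 11z = -253, x - 3y - z = 7, -2x + 4y - 2z = -38 (e.g. by elimination or Cramer's rule, determinant = 44) gives (3, -4, 8).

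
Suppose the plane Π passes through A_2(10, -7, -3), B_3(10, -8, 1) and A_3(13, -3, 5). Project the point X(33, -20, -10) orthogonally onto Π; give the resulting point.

A_2B_3 = (0, -1, 4), A_2A_3 = (3, 4, 8); a normal to Π is A_2B_3 × A_2A_3 = (-24, 12, 3).
Using A_2: Π has equation -24x + 12y + 3z = -333.
Foot = X − λn with λ = (n·X − d)/|n|² = (-1062 − (-333))/729 = -1.
Foot = (33, -20, -10) − (-1)·(-24, 12, 3) = (9, -8, -7).

(9, -8, -7)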